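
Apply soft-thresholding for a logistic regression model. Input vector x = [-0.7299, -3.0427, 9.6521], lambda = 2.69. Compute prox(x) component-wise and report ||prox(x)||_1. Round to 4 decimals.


Soft-thresholding with lambda = 2.69:
prox(-0.7299) = sign(-0.7299)*max(|-0.7299| - 2.69, 0) = 0.0
prox(-3.0427) = sign(-3.0427)*max(|-3.0427| - 2.69, 0) = -0.3527
prox(9.6521) = sign(9.6521)*max(|9.6521| - 2.69, 0) = 6.9621
prox(x) = [0.0, -0.3527, 6.9621]
||prox(x)||_1 = 0.0 + 0.3527 + 6.9621 = 7.3148


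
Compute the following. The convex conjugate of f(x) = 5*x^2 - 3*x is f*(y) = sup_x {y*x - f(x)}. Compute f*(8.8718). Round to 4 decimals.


f*(y) = sup_x {y*x - a*x^2 - b*x} = sup_x {(y-b)*x - a*x^2}
FOC: (y - b) - 2a*x = 0 => x* = (y - b)/(2a)
x* = (8.8718 + 3)/(2*5) = 1.1872
f*(8.8718) = (y-b)^2/(4a) = (8.8718 + 3)^2/(4*5)
= 140.9396/20 = 7.047


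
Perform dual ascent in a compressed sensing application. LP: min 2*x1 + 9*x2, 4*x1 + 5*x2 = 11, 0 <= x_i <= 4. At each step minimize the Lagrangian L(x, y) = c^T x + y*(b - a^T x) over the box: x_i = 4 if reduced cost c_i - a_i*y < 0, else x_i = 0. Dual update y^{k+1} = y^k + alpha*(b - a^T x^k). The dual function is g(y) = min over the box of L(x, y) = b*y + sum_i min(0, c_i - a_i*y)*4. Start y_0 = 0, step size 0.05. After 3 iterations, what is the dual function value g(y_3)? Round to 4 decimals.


Dual ascent for LP: min 2*x1 + 9*x2, 4*x1 + 5*x2 = 11, 0 <= x_i <= 4
Step 1: y^k = 0.0, reduced costs: (2.0, 9.0)
  x^k = (0.0, 0.0), subgradient = b - a^T x = 11.0
  y^{k+1} = 0.0 + 0.05*11.0 = 0.55
Step 2: y^k = 0.55, reduced costs: (-0.2, 6.25)
  x^k = (4.0, 0.0), subgradient = b - a^T x = -5.0
  y^{k+1} = 0.55 + 0.05*-5.0 = 0.3
Step 3: y^k = 0.3, reduced costs: (0.8, 7.5)
  x^k = (0.0, 0.0), subgradient = b - a^T x = 11.0
  y^{k+1} = 0.3 + 0.05*11.0 = 0.85
Dual objective at y_3 = 0.85: reduced costs (-1.4, 4.75), box minimizer x = (4.0, 0.0)
g(y_3) = b*y + (c1 - a1*y)*x1 + (c2 - a2*y)*x2 = 11*0.85 + (-1.4)*4.0 + 4.75*0.0 = 9.35 - 5.6 + 0.0 = 3.75


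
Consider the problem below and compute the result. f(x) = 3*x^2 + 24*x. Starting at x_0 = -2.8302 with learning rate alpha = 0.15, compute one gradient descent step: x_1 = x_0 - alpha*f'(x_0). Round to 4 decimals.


We compute the gradient at x_0 and apply the update.
f'(x) = 6*x + 24
f'(-2.8302) = 6*-2.8302 + 24 = 7.0188
x_1 = -2.8302 - 0.15*7.0188 = -3.883


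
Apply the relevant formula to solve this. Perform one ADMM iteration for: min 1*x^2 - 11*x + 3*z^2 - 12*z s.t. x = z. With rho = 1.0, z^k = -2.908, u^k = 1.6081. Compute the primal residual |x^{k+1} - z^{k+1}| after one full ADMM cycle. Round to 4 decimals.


ADMM iteration with rho = 1.0, z^k = -2.908, u^k = 1.6081
Step 1: x-update.
Minimize 1*x^2 - 11*x + (1.0/2)*(x + 2.908 + 1.6081)^2
FOC: (2*1 + 1.0)*x = 11 + 1.0*(-2.908 - 1.6081)
x^{k+1} = 2.1613
Step 2: z-update.
Minimize 3*z^2 - 12*z + (1.0/2)*(2.1613 - z + 1.6081)^2
FOC: (2*3 + 1.0)*z = 12 + 1.0*(2.1613 + 1.6081)
z^{k+1} = 2.2528
Step 3: u-update.
u^{k+1} = 1.6081 + 2.1613 - 2.2528 = 1.5166
Step 4: Primal residual = |2.1613 - 2.2528| = 0.0915


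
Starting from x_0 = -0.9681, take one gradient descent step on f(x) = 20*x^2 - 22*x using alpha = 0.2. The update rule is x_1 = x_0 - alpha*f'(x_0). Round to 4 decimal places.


We compute the gradient at x_0 and apply the update.
f'(x) = 40*x - 22
f'(-0.9681) = 40*-0.9681 - 22 = -60.724
x_1 = -0.9681 - 0.2*-60.724 = 11.1767


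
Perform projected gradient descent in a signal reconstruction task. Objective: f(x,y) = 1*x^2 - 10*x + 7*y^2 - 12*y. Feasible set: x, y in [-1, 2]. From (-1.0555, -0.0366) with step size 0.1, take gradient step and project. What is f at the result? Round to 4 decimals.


Step 1: Compute gradient at (-1.0555, -0.0366).
grad_x = 2*1*-1.0555 - 10 = -12.111
grad_y = 2*7*-0.0366 - 12 = -12.5124
Step 2: Gradient step.
x_raw = -1.0555 - 0.1*-12.111 = 0.1556
y_raw = -0.0366 - 0.1*-12.5124 = 1.2146
Step 3: Project onto [-1, 2].
x_proj = clip(0.1556) = 0.1556
y_proj = clip(1.2146) = 1.2146
Step 4: Evaluate f.
f(0.1556, 1.2146) = -5.78


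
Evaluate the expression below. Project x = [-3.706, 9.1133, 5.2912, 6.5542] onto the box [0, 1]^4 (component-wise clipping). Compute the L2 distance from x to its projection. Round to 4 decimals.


Project each component onto [0, 1].
clip(-3.706) = 0.0, clip(9.1133) = 1.0, clip(5.2912) = 1.0, clip(6.5542) = 1.0
Projection = [0.0, 1.0, 1.0, 1.0]
Squared diffs: [13.7344, 65.8256, 18.4144, 30.8491]
Distance = sqrt(128.8235) = 11.35


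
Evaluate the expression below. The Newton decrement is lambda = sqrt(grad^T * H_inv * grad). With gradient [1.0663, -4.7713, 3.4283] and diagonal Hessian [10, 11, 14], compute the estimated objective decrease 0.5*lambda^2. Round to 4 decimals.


Step 1: H is diagonal, so H^(-1) * g = [0.1066, -0.4338, 0.2449].
Step 2: g^T H^(-1) g = sum_i g_i^2 / H_ii
  = (1.0663)^2/10 + (-4.7713)^2/11 + (3.4283)^2/14
  = 0.1137 + 2.0696 + 0.8395 = 3.0228
Step 3: Objective decrease = 0.5 * g^T H^(-1) g = 1.5114


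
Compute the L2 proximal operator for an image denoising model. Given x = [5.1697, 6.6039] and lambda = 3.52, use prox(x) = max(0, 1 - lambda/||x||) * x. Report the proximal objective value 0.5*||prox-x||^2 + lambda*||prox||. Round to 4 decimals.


Step 1: Compute ||x||.
||x|| = 8.3867
Step 2: Compute scaling factor.
scale = max(0, 1 - 3.52/8.3867) = 0.5803
Step 3: prox(x) = [2.9999, 3.8322]
||prox(x)|| = 4.8667
Step 4: Proximal objective.
0.5*||prox-x||^2 = 6.1952
lambda*||prox|| = 17.1308
Total = 23.3261


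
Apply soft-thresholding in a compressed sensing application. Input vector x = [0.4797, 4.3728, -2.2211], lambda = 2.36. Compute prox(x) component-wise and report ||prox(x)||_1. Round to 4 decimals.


Soft-thresholding with lambda = 2.36:
prox(0.4797) = sign(0.4797)*max(|0.4797| - 2.36, 0) = 0.0
prox(4.3728) = sign(4.3728)*max(|4.3728| - 2.36, 0) = 2.0128
prox(-2.2211) = sign(-2.2211)*max(|-2.2211| - 2.36, 0) = 0.0
prox(x) = [0.0, 2.0128, 0.0]
||prox(x)||_1 = 0.0 + 2.0128 + 0.0 = 2.0128


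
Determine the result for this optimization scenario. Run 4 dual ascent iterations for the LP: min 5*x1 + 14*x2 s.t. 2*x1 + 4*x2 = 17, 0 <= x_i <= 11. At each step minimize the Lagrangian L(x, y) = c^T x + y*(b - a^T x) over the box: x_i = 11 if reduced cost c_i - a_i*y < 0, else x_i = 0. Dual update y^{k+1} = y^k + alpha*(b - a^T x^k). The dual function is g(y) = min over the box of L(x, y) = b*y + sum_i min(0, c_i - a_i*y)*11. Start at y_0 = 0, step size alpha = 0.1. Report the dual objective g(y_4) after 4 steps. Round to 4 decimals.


Dual ascent for LP: min 5*x1 + 14*x2, 2*x1 + 4*x2 = 17, 0 <= x_i <= 11
Step 1: y^k = 0.0, reduced costs: (5.0, 14.0)
  x^k = (0.0, 0.0), subgradient = b - a^T x = 17.0
  y^{k+1} = 0.0 + 0.1*17.0 = 1.7
Step 2: y^k = 1.7, reduced costs: (1.6, 7.2)
  x^k = (0.0, 0.0), subgradient = b - a^T x = 17.0
  y^{k+1} = 1.7 + 0.1*17.0 = 3.4
Step 3: y^k = 3.4, reduced costs: (-1.8, 0.4)
  x^k = (11.0, 0.0), subgradient = b - a^T x = -5.0
  y^{k+1} = 3.4 + 0.1*-5.0 = 2.9
Step 4: y^k = 2.9, reduced costs: (-0.8, 2.4)
  x^k = (11.0, 0.0), subgradient = b - a^T x = -5.0
  y^{k+1} = 2.9 + 0.1*-5.0 = 2.4
Dual objective at y_4 = 2.4: reduced costs (0.2, 4.4), box minimizer x = (0.0, 0.0)
g(y_4) = b*y + (c1 - a1*y)*x1 + (c2 - a2*y)*x2 = 17*2.4 + 0.2*0.0 + 4.4*0.0 = 40.8 + 0.0 + 0.0 = 40.8


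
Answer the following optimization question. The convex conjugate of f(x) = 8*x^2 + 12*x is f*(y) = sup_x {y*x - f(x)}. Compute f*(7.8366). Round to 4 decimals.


f*(y) = sup_x {y*x - a*x^2 - b*x} = sup_x {(y-b)*x - a*x^2}
FOC: (y - b) - 2a*x = 0 => x* = (y - b)/(2a)
x* = (7.8366 - 12)/(2*8) = -0.2602
f*(7.8366) = (y-b)^2/(4a) = (7.8366 - 12)^2/(4*8)
= 17.3339/32 = 0.5417


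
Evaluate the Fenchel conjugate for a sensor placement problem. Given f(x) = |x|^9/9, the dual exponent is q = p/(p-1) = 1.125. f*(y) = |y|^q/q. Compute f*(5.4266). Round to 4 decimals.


The conjugate exponent q satisfies 1/p + 1/q = 1.
p = 9, so q = 9/(9 - 1) = 1.125
|y|^q = 5.4266^1.125 = 6.7042
f*(5.4266) = 6.7042 / 1.125 = 5.9592


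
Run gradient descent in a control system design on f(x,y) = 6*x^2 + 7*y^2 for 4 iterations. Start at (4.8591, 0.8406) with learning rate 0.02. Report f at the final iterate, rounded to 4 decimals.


Gradient descent on f(x,y) = 6*x^2 + 7*y^2.
Starting point: (4.8591, 0.8406), alpha = 0.02
Step 1: grad_x = 2*6*4.8591 = 58.3092, grad_y = 2*7*0.8406 = 11.7684
  x_1 = 4.8591 - 0.02*58.3092 = 3.6929
  y_1 = 0.8406 - 0.02*11.7684 = 0.6052
Step 2: grad_x = 2*6*3.6929 = 44.315, grad_y = 2*7*0.6052 = 8.4732
  x_2 = 3.6929 - 0.02*44.315 = 2.8066
  y_2 = 0.6052 - 0.02*8.4732 = 0.4358
Step 3: grad_x = 2*6*2.8066 = 33.6794, grad_y = 2*7*0.4358 = 6.1007
  x_3 = 2.8066 - 0.02*33.6794 = 2.133
  y_3 = 0.4358 - 0.02*6.1007 = 0.3138
Step 4: grad_x = 2*6*2.133 = 25.5963, grad_y = 2*7*0.3138 = 4.3925
  x_4 = 2.133 - 0.02*25.5963 = 1.6211
  y_4 = 0.3138 - 0.02*4.3925 = 0.2259
f(1.6211, 0.2259) = 6*1.6211^2 + 7*0.2259^2 = 16.125


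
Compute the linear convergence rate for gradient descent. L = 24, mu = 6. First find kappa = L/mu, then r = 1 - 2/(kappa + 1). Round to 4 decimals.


Step 1: Compute the condition number.
kappa = L/mu = 24/6 = 4.0
Step 2: Compute the convergence rate.
r = 1 - 2/(kappa + 1) = 1 - 2*mu/(L + mu) = (L - mu)/(L + mu) = 18/30 = 0.6


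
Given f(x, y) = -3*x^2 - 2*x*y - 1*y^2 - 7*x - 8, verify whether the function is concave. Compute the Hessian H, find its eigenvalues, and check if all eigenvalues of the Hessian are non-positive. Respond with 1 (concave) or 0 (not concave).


The Hessian of f(x,y) = -3*x^2 - 2*x*y - 1*y^2 - 7*x - 8 is:
H = [[-6, -2], [-2, -2]]
Trace = -6 - 2 = -8
Determinant = -6*-2 - (-2)^2 = 8
Discriminant = (-8)^2 - 4*8 = 32.0
Eigenvalues: lambda_1 = -6.8284, lambda_2 = -1.1716
The function is concave.

1


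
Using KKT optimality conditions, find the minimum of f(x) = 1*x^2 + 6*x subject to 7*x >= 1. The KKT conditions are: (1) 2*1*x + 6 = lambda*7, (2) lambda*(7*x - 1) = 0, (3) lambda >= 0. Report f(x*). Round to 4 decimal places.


Step 1: Try lambda = 0 (constraint inactive).
x_unc = -6/(2*1) = -3.0
Check: 7*-3.0 = -21.0 < 1 -- violated!
Step 2: Constraint must be active: 7*x = 1
x* = 1/7 = 0.1429 (rounded; the exact value 1/7 is used below)
lambda = (2*1*(1/7) + 6)/7 = 0.898
Step 3: Compute optimal value.
f(x*) = 1*(1/7)^2 + 6*(1/7) = 0.8776


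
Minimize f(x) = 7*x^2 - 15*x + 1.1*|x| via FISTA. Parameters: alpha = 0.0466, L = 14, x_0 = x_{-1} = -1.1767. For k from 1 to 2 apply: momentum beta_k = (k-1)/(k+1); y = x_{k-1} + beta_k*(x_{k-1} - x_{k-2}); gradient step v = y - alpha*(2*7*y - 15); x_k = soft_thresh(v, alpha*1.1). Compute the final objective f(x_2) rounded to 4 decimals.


FISTA on f(x) = 7*x^2 - 15*x + 1.1*|x|
L = 14, alpha = 0.0466
Iteration 1: beta = 0.0, y = -1.1767 + 0.0*(-1.1767 + 1.1767) = -1.1767
  grad(y) = -31.4738, v = y - alpha*grad = 0.29
  prox(v) = soft_thresh(0.29, 0.0513) = 0.2387
Iteration 2: beta = 0.3333, y = 0.2387 + 0.3333*(0.2387 + 1.1767) = 0.7105
  grad(y) = -5.0526, v = y - alpha*grad = 0.946
  prox(v) = soft_thresh(0.946, 0.0513) = 0.8947
f(x_2) = 7*0.8947^2 - 15*0.8947 + 1.1*|0.8947| = -6.8329


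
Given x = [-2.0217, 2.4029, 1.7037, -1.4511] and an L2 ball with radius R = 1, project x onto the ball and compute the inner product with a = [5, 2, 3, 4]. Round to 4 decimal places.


Step 1: Compute ||x|| (intermediates to 6 decimals).
||x|| = sqrt((-2.0217)^2 + 2.4029^2 + 1.7037^2 + (-1.4511)^2) = 3.856097
Step 2: Project.
Since ||x|| > R, scale = R/||x|| = 1/3.856097 = 0.25933, proj(x) = scale * x
proj(x) = [-0.524287, 0.623144, 0.441821, -0.376314]
Step 3: Dot product.
a^T * proj(x) = 5*(-0.524287) + 2*0.623144 + 3*0.441821 + 4*(-0.376314) = -1.5549


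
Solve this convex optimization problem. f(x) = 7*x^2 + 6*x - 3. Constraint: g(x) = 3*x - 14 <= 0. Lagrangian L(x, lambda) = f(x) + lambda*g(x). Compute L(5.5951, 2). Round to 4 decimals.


Step 1: Evaluate f(x).
f(5.5951) = 7*5.5951^2 + 6*5.5951 - 3 = 249.7066
Step 2: Evaluate g(x).
g(5.5951) = 3*5.5951 - 14 = 2.7853
Step 3: Compute Lagrangian.
L = 249.7066 + 2*2.7853 = 255.2772


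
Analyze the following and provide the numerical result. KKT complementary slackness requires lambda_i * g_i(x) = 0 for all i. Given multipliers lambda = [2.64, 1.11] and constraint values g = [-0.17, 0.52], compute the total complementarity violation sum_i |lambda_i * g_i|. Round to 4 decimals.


KKT complementary slackness check:
lambda_1 * g_1 = 2.64 * -0.17 = -0.4488
lambda_2 * g_2 = 1.11 * 0.52 = 0.5772
Total violation = 0.4488 + 0.5772 = 1.026


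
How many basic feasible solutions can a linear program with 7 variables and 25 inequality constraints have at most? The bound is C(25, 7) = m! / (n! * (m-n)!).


Each vertex corresponds to some choice of n active constraints out of m, so the number of vertices is at most C(m, n) = m! / (n!(m-n)!).
m = 25, n = 7
Numerator: 25 * 24 * 23 * 22 * 21 * 20 * 19
Denominator: 7! = 5040
C(25, 7) = 480700


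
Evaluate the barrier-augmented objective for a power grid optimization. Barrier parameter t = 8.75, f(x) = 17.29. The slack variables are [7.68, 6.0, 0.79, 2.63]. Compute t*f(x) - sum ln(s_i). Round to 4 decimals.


Step 1: Compute log-barrier.
ln values: [2.0386, 1.7918, -0.2357, 0.967]
phi = -(2.0386 + 1.7918 - 0.2357 + 0.967) = -4.5616
Step 2: Compute augmented objective.
t*f(x) = 8.75*17.29 = 151.2875
Total = 151.2875 - 4.5616 = 146.7259


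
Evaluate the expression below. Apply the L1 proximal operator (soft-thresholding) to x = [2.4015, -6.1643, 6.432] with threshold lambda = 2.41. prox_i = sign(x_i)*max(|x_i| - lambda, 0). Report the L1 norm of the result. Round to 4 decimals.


Soft-thresholding with lambda = 2.41:
prox(2.4015) = sign(2.4015)*max(|2.4015| - 2.41, 0) = 0.0
prox(-6.1643) = sign(-6.1643)*max(|-6.1643| - 2.41, 0) = -3.7543
prox(6.432) = sign(6.432)*max(|6.432| - 2.41, 0) = 4.022
prox(x) = [0.0, -3.7543, 4.022]
||prox(x)||_1 = 0.0 + 3.7543 + 4.022 = 7.7763


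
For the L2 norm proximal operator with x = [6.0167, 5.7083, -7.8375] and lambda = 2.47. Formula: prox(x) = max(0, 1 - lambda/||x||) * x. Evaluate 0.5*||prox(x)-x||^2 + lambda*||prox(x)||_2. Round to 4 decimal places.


Step 1: Compute ||x||.
||x|| = 11.411
Step 2: Compute scaling factor.
scale = max(0, 1 - 2.47/11.411) = 0.7835
Step 3: prox(x) = [4.7143, 4.4727, -6.141]
||prox(x)|| = 8.941
Step 4: Proximal objective.
0.5*||prox-x||^2 = 3.0505
lambda*||prox|| = 22.0843
Total = 25.1348


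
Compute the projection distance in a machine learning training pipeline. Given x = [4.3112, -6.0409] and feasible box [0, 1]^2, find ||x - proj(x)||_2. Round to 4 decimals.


Project each component onto [0, 1].
clip(4.3112) = 1.0, clip(-6.0409) = 0.0
Projection = [1.0, 0.0]
Squared diffs: [10.964, 36.4925]
Distance = sqrt(47.4565) = 6.8889


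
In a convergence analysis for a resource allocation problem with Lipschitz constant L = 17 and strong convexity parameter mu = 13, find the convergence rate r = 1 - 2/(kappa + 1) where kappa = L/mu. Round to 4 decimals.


Step 1: Compute the condition number.
kappa = L/mu = 17/13 = 1.3077
Step 2: Compute the convergence rate.
r = 1 - 2/(kappa + 1) = 1 - 2*mu/(L + mu) = (L - mu)/(L + mu) = 4/30 = 0.1333


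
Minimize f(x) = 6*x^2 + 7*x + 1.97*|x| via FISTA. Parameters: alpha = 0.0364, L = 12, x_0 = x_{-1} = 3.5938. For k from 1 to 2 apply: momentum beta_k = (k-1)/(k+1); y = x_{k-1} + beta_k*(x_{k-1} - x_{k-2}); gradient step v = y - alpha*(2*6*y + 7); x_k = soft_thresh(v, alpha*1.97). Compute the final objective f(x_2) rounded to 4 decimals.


FISTA on f(x) = 6*x^2 + 7*x + 1.97*|x|
L = 12, alpha = 0.0364
Iteration 1: beta = 0.0, y = 3.5938 + 0.0*(3.5938 - 3.5938) = 3.5938
  grad(y) = 50.1256, v = y - alpha*grad = 1.7692
  prox(v) = soft_thresh(1.7692, 0.0717) = 1.6975
Iteration 2: beta = 0.3333, y = 1.6975 + 0.3333*(1.6975 - 3.5938) = 1.0654
  grad(y) = 19.7851, v = y - alpha*grad = 0.3452
  prox(v) = soft_thresh(0.3452, 0.0717) = 0.2735
f(x_2) = 6*0.2735^2 + 7*0.2735 + 1.97*|0.2735| = 2.9026


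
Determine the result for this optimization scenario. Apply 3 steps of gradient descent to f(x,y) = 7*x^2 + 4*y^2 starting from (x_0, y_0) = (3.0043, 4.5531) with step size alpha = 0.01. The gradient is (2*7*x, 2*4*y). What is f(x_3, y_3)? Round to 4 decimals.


Gradient descent on f(x,y) = 7*x^2 + 4*y^2.
Starting point: (3.0043, 4.5531), alpha = 0.01
Step 1: grad_x = 2*7*3.0043 = 42.0602, grad_y = 2*4*4.5531 = 36.4248
  x_1 = 3.0043 - 0.01*42.0602 = 2.5837
  y_1 = 4.5531 - 0.01*36.4248 = 4.1889
Step 2: grad_x = 2*7*2.5837 = 36.1718, grad_y = 2*4*4.1889 = 33.5108
  x_2 = 2.5837 - 0.01*36.1718 = 2.222
  y_2 = 4.1889 - 0.01*33.5108 = 3.8537
Step 3: grad_x = 2*7*2.222 = 31.1077, grad_y = 2*4*3.8537 = 30.83
  x_3 = 2.222 - 0.01*31.1077 = 1.9109
  y_3 = 3.8537 - 0.01*30.83 = 3.5454
f(1.9109, 3.5454) = 7*1.9109^2 + 4*3.5454^2 = 75.8416


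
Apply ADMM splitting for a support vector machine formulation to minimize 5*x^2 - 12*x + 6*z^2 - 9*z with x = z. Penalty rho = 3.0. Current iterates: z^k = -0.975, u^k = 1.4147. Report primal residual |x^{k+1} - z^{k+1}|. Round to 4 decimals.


ADMM iteration with rho = 3.0, z^k = -0.975, u^k = 1.4147
Step 1: x-update.
Minimize 5*x^2 - 12*x + (3.0/2)*(x + 0.975 + 1.4147)^2
FOC: (2*5 + 3.0)*x = 12 + 3.0*(-0.975 - 1.4147)
x^{k+1} = 0.3716
Step 2: z-update.
Minimize 6*z^2 - 9*z + (3.0/2)*(0.3716 - z + 1.4147)^2
FOC: (2*6 + 3.0)*z = 9 + 3.0*(0.3716 + 1.4147)
z^{k+1} = 0.9573
Step 3: u-update.
u^{k+1} = 1.4147 + 0.3716 - 0.9573 = 0.829
Step 4: Primal residual = |0.3716 - 0.9573| = 0.5857


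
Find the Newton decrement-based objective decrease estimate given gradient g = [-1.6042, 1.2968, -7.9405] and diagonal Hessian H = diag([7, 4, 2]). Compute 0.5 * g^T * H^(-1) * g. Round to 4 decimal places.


Step 1: H is diagonal, so H^(-1) * g = [-0.2292, 0.3242, -3.9703].
Step 2: g^T H^(-1) g = sum_i g_i^2 / H_ii
  = (-1.6042)^2/7 + (1.2968)^2/4 + (-7.9405)^2/2
  = 0.3676 + 0.4204 + 31.5258 = 32.3138
Step 3: Objective decrease = 0.5 * g^T H^(-1) g = 16.1569


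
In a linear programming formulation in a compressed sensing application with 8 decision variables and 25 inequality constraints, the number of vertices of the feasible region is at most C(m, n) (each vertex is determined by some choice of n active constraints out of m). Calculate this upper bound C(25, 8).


Each vertex corresponds to some choice of n active constraints out of m, so the number of vertices is at most C(m, n) = m! / (n!(m-n)!).
m = 25, n = 8
Numerator: 25 * 24 * 23 * 22 * 21 * 20 * 19 * 18
Denominator: 8! = 40320
C(25, 8) = 1081575


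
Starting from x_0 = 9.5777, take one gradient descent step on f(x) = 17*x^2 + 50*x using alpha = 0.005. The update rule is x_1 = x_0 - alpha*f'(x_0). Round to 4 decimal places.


We compute the gradient at x_0 and apply the update.
f'(x) = 34*x + 50
f'(9.5777) = 34*9.5777 + 50 = 375.6418
x_1 = 9.5777 - 0.005*375.6418 = 7.6995


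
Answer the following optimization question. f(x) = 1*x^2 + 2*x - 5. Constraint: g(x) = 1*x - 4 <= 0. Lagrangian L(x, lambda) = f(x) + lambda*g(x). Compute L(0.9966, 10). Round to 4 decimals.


Step 1: Evaluate f(x).
f(0.9966) = 1*0.9966^2 + 2*0.9966 - 5 = -2.0136
Step 2: Evaluate g(x).
g(0.9966) = 1*0.9966 - 4 = -3.0034
Step 3: Compute Lagrangian.
L = -2.0136 + 10*-3.0034 = -32.0476


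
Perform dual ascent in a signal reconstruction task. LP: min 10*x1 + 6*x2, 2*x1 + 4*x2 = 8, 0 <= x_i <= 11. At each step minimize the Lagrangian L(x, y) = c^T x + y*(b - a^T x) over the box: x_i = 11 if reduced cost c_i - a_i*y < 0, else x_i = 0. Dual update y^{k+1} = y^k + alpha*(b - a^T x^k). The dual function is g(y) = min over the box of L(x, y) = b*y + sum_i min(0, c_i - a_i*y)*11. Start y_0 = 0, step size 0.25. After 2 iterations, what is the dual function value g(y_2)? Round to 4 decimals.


Dual ascent for LP: min 10*x1 + 6*x2, 2*x1 + 4*x2 = 8, 0 <= x_i <= 11
Step 1: y^k = 0.0, reduced costs: (10.0, 6.0)
  x^k = (0.0, 0.0), subgradient = b - a^T x = 8.0
  y^{k+1} = 0.0 + 0.25*8.0 = 2.0
Step 2: y^k = 2.0, reduced costs: (6.0, -2.0)
  x^k = (0.0, 11.0), subgradient = b - a^T x = -36.0
  y^{k+1} = 2.0 + 0.25*-36.0 = -7.0
Dual objective at y_2 = -7.0: reduced costs (24.0, 34.0), box minimizer x = (0.0, 0.0)
g(y_2) = b*y + (c1 - a1*y)*x1 + (c2 - a2*y)*x2 = 8*(-7.0) + 24.0*0.0 + 34.0*0.0 = -56.0 + 0.0 + 0.0 = -56.0


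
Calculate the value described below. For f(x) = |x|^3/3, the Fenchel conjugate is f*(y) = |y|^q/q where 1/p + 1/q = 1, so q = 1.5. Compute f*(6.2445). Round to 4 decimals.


The conjugate exponent q satisfies 1/p + 1/q = 1.
p = 3, so q = 3/(3 - 1) = 1.5
|y|^q = 6.2445^1.5 = 15.6044
f*(6.2445) = 15.6044 / 1.5 = 10.4029


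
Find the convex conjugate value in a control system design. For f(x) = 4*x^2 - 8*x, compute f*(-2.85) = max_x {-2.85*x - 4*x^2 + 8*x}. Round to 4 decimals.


f*(y) = sup_x {y*x - a*x^2 - b*x} = sup_x {(y-b)*x - a*x^2}
FOC: (y - b) - 2a*x = 0 => x* = (y - b)/(2a)
x* = (-2.85 + 8)/(2*4) = 0.6438
f*(-2.85) = (y-b)^2/(4a) = (-2.85 + 8)^2/(4*4)
= 26.5225/16 = 1.6577


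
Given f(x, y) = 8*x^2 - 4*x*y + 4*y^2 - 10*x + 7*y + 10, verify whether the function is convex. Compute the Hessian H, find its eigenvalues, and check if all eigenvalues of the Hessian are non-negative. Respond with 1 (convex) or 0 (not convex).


The Hessian of f(x,y) = 8*x^2 - 4*x*y + 4*y^2 - 10*x + 7*y + 10 is:
H = [[16, -4], [-4, 8]]
Trace = 16 + 8 = 24
Determinant = 16*8 - (-4)^2 = 112
Discriminant = (24)^2 - 4*112 = 128.0
Eigenvalues: lambda_1 = 6.3431, lambda_2 = 17.6569
The function is convex.

1


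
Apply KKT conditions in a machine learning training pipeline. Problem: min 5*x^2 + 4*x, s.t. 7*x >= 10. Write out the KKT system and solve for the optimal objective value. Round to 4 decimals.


Step 1: Try lambda = 0 (constraint inactive).
x_unc = -4/(2*5) = -0.4
Check: 7*-0.4 = -2.8 < 10 -- violated!
Step 2: Constraint must be active: 7*x = 10
x* = 10/7 = 1.4286 (rounded; the exact value 10/7 is used below)
lambda = (2*5*(10/7) + 4)/7 = 2.6122
Step 3: Compute optimal value.
f(x*) = 5*(10/7)^2 + 4*(10/7) = 15.9184


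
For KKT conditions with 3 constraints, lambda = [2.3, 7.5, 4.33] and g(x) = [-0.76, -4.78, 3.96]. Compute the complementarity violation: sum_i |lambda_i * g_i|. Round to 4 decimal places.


KKT complementary slackness check:
lambda_1 * g_1 = 2.3 * -0.76 = -1.748
lambda_2 * g_2 = 7.5 * -4.78 = -35.85
lambda_3 * g_3 = 4.33 * 3.96 = 17.1468
Total violation = 1.748 + 35.85 + 17.1468 = 54.7448


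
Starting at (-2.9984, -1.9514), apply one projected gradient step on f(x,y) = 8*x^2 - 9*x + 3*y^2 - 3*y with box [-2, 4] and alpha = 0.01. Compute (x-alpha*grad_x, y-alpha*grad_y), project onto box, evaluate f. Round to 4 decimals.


Step 1: Compute gradient at (-2.9984, -1.9514).
grad_x = 2*8*-2.9984 - 9 = -56.9744
grad_y = 2*3*-1.9514 - 3 = -14.7084
Step 2: Gradient step.
x_raw = -2.9984 - 0.01*-56.9744 = -2.4287
y_raw = -1.9514 - 0.01*-14.7084 = -1.8043
Step 3: Project onto [-2, 4].
x_proj = clip(-2.4287) = -2.0
y_proj = clip(-1.8043) = -1.8043
Step 4: Evaluate f.
f(-2.0, -1.8043) = 65.1796


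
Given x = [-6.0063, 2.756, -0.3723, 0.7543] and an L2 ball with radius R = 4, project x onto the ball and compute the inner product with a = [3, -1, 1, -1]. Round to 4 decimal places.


Step 1: Compute ||x|| (intermediates to 6 decimals).
||x|| = sqrt((-6.0063)^2 + 2.756^2 + (-0.3723)^2 + 0.7543^2) = 6.661738
Step 2: Project.
Since ||x|| > R, scale = R/||x|| = 4/6.661738 = 0.600444, proj(x) = scale * x
proj(x) = [-3.606447, 1.654824, -0.223545, 0.452915]
Step 3: Dot product.
a^T * proj(x) = 3*(-3.606447) - 1*1.654824 + 1*(-0.223545) - 1*0.452915 = -13.1506


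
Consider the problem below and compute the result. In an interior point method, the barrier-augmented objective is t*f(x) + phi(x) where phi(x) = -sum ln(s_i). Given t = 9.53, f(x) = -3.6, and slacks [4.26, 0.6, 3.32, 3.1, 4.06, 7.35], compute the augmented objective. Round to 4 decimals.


Step 1: Compute log-barrier.
ln values: [1.4493, -0.5108, 1.2, 1.1314, 1.4012, 1.9947]
phi = -(1.4493 - 0.5108 + 1.2 + 1.1314 + 1.4012 + 1.9947) = -6.6657
Step 2: Compute augmented objective.
t*f(x) = 9.53*-3.6 = -34.308
Total = -34.308 - 6.6657 = -40.9737


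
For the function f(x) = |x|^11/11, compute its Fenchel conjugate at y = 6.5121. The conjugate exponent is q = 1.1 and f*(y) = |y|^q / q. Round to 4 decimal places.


The conjugate exponent q satisfies 1/p + 1/q = 1.
p = 11, so q = 11/(11 - 1) = 1.1
|y|^q = 6.5121^1.1 = 7.854
f*(6.5121) = 7.854 / 1.1 = 7.14


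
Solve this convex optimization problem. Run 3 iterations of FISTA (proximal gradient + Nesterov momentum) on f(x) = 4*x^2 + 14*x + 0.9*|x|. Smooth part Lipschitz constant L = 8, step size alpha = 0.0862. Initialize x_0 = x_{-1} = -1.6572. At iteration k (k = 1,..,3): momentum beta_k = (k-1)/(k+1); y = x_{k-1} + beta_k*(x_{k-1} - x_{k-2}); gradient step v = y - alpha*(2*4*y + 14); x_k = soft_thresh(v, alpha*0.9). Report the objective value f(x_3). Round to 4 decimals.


FISTA on f(x) = 4*x^2 + 14*x + 0.9*|x|
L = 8, alpha = 0.0862
Iteration 1: beta = 0.0, y = -1.6572 + 0.0*(-1.6572 + 1.6572) = -1.6572
  grad(y) = 0.7424, v = y - alpha*grad = -1.7212
  prox(v) = soft_thresh(-1.7212, 0.0776) = -1.6436
Iteration 2: beta = 0.3333, y = -1.6436 + 0.3333*(-1.6436 + 1.6572) = -1.6391
  grad(y) = 0.8873, v = y - alpha*grad = -1.7156
  prox(v) = soft_thresh(-1.7156, 0.0776) = -1.638
Iteration 3: beta = 0.5, y = -1.638 + 0.5*(-1.638 + 1.6436) = -1.6352
  grad(y) = 0.9186, v = y - alpha*grad = -1.7144
  prox(v) = soft_thresh(-1.7144, 0.0776) = -1.6368
f(x_3) = 4*(-1.6368)^2 + 14*(-1.6368) + 0.9*|-1.6368| = -10.7256


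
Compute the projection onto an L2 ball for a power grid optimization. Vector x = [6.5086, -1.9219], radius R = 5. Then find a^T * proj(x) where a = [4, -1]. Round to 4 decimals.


Step 1: Compute ||x|| (intermediates to 6 decimals).
||x|| = sqrt(6.5086^2 + (-1.9219)^2) = 6.786426
Step 2: Project.
Since ||x|| > R, scale = R/||x|| = 5/6.786426 = 0.736765, proj(x) = scale * x
proj(x) = [4.795309, -1.415989]
Step 3: Dot product.
a^T * proj(x) = 4*4.795309 - 1*(-1.415989) = 20.5972


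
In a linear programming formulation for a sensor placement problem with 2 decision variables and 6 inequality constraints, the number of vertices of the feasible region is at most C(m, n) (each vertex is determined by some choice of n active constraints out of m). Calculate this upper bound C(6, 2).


Each vertex corresponds to some choice of n active constraints out of m, so the number of vertices is at most C(m, n) = m! / (n!(m-n)!).
m = 6, n = 2
Numerator: 6 * 5
Denominator: 2! = 2
C(6, 2) = 15


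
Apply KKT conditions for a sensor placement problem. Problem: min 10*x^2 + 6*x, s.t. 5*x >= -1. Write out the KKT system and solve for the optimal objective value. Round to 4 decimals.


Step 1: Try lambda = 0 (constraint inactive).
x_unc = -6/(2*10) = -0.3
Check: 5*-0.3 = -1.5 < -1 -- violated!
Step 2: Constraint must be active: 5*x = -1
x* = -1/5 = -0.2
lambda = (2*10*(-0.2) + 6)/5 = 0.4
Step 3: Compute optimal value.
f(x*) = 10*(-0.2)^2 + 6*(-0.2) = -0.8


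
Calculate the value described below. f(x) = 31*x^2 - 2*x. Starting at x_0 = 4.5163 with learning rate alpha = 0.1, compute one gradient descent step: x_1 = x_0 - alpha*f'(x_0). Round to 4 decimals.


We compute the gradient at x_0 and apply the update.
f'(x) = 62*x - 2
f'(4.5163) = 62*4.5163 - 2 = 278.0106
x_1 = 4.5163 - 0.1*278.0106 = -23.2848


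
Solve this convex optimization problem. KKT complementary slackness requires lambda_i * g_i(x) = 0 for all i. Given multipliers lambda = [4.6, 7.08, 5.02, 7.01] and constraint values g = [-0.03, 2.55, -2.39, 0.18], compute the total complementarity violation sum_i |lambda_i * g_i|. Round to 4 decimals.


KKT complementary slackness check:
lambda_1 * g_1 = 4.6 * -0.03 = -0.138
lambda_2 * g_2 = 7.08 * 2.55 = 18.054
lambda_3 * g_3 = 5.02 * -2.39 = -11.9978
lambda_4 * g_4 = 7.01 * 0.18 = 1.2618
Total violation = 0.138 + 18.054 + 11.9978 + 1.2618 = 31.4516


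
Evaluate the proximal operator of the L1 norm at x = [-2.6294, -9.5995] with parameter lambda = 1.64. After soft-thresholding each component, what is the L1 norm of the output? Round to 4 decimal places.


Soft-thresholding with lambda = 1.64:
prox(-2.6294) = sign(-2.6294)*max(|-2.6294| - 1.64, 0) = -0.9894
prox(-9.5995) = sign(-9.5995)*max(|-9.5995| - 1.64, 0) = -7.9595
prox(x) = [-0.9894, -7.9595]
||prox(x)||_1 = 0.9894 + 7.9595 = 8.9489


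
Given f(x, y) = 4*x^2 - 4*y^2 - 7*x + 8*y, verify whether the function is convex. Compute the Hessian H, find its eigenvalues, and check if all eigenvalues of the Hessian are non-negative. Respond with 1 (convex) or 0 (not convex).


The Hessian of f(x,y) = 4*x^2 - 4*y^2 - 7*x + 8*y is:
H = [[8, 0], [0, -8]]
Trace = 8 - 8 = 0
Determinant = 8*-8 - (0)^2 = -64
Discriminant = (0)^2 - 4*-64 = 256.0
Eigenvalues: lambda_1 = -8.0, lambda_2 = 8.0
The function is not convex.

0


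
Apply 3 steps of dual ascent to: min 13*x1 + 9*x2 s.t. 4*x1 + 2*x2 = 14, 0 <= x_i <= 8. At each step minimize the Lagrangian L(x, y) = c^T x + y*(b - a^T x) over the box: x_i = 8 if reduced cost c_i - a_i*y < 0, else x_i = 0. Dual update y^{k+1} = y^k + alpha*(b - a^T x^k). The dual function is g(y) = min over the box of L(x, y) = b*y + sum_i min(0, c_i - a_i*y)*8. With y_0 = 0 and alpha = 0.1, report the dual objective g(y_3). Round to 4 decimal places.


Dual ascent for LP: min 13*x1 + 9*x2, 4*x1 + 2*x2 = 14, 0 <= x_i <= 8
Step 1: y^k = 0.0, reduced costs: (13.0, 9.0)
  x^k = (0.0, 0.0), subgradient = b - a^T x = 14.0
  y^{k+1} = 0.0 + 0.1*14.0 = 1.4
Step 2: y^k = 1.4, reduced costs: (7.4, 6.2)
  x^k = (0.0, 0.0), subgradient = b - a^T x = 14.0
  y^{k+1} = 1.4 + 0.1*14.0 = 2.8
Step 3: y^k = 2.8, reduced costs: (1.8, 3.4)
  x^k = (0.0, 0.0), subgradient = b - a^T x = 14.0
  y^{k+1} = 2.8 + 0.1*14.0 = 4.2
Dual objective at y_3 = 4.2: reduced costs (-3.8, 0.6), box minimizer x = (8.0, 0.0)
g(y_3) = b*y + (c1 - a1*y)*x1 + (c2 - a2*y)*x2 = 14*4.2 + (-3.8)*8.0 + 0.6*0.0 = 58.8 - 30.4 + 0.0 = 28.4


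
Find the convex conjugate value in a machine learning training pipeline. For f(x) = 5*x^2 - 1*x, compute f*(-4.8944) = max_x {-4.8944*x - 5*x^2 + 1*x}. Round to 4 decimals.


f*(y) = sup_x {y*x - a*x^2 - b*x} = sup_x {(y-b)*x - a*x^2}
FOC: (y - b) - 2a*x = 0 => x* = (y - b)/(2a)
x* = (-4.8944 + 1)/(2*5) = -0.3894
f*(-4.8944) = (y-b)^2/(4a) = (-4.8944 + 1)^2/(4*5)
= 15.1664/20 = 0.7583


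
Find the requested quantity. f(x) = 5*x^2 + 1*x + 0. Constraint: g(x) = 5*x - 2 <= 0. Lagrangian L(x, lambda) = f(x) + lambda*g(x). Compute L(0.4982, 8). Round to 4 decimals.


Step 1: Evaluate f(x).
f(0.4982) = 5*0.4982^2 + 1*0.4982 + 0 = 1.7392
Step 2: Evaluate g(x).
g(0.4982) = 5*0.4982 - 2 = 0.491
Step 3: Compute Lagrangian.
L = 1.7392 + 8*0.491 = 5.6672


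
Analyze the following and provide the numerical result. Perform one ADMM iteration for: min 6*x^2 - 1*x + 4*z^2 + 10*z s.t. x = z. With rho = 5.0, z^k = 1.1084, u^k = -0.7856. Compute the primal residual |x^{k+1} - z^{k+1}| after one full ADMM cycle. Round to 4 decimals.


ADMM iteration with rho = 5.0, z^k = 1.1084, u^k = -0.7856
Step 1: x-update.
Minimize 6*x^2 - 1*x + (5.0/2)*(x - 1.1084 - 0.7856)^2
FOC: (2*6 + 5.0)*x = 1 + 5.0*(1.1084 + 0.7856)
x^{k+1} = 0.6159
Step 2: z-update.
Minimize 4*z^2 + 10*z + (5.0/2)*(0.6159 - z - 0.7856)^2
FOC: (2*4 + 5.0)*z = -10 + 5.0*(0.6159 - 0.7856)
z^{k+1} = -0.8345
Step 3: u-update.
u^{k+1} = -0.7856 + 0.6159 + 0.8345 = 0.6648
Step 4: Primal residual = |0.6159 + 0.8345| = 1.4504


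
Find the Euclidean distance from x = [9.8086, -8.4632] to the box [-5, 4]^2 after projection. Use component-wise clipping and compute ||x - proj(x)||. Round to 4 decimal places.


Project each component onto [-5, 4].
clip(9.8086) = 4.0, clip(-8.4632) = -5.0
Projection = [4.0, -5.0]
Squared diffs: [33.7398, 11.9938]
Distance = sqrt(45.7336) = 6.7627


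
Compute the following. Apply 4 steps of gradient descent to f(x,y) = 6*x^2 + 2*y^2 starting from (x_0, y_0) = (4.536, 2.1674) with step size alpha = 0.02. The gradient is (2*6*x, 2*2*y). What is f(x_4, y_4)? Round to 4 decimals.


Gradient descent on f(x,y) = 6*x^2 + 2*y^2.
Starting point: (4.536, 2.1674), alpha = 0.02
Step 1: grad_x = 2*6*4.536 = 54.432, grad_y = 2*2*2.1674 = 8.6696
  x_1 = 4.536 - 0.02*54.432 = 3.4474
  y_1 = 2.1674 - 0.02*8.6696 = 1.994
Step 2: grad_x = 2*6*3.4474 = 41.3683, grad_y = 2*2*1.994 = 7.976
  x_2 = 3.4474 - 0.02*41.3683 = 2.62
  y_2 = 1.994 - 0.02*7.976 = 1.8345
Step 3: grad_x = 2*6*2.62 = 31.4399, grad_y = 2*2*1.8345 = 7.3379
  x_3 = 2.62 - 0.02*31.4399 = 1.9912
  y_3 = 1.8345 - 0.02*7.3379 = 1.6877
Step 4: grad_x = 2*6*1.9912 = 23.8943, grad_y = 2*2*1.6877 = 6.7509
  x_4 = 1.9912 - 0.02*23.8943 = 1.5133
  y_4 = 1.6877 - 0.02*6.7509 = 1.5527
f(1.5133, 1.5527) = 6*1.5133^2 + 2*1.5527^2 = 18.5624


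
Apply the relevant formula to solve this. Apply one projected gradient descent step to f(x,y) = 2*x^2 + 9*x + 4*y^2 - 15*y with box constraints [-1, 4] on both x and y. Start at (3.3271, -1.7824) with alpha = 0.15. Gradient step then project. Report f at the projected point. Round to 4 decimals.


Step 1: Compute gradient at (3.3271, -1.7824).
grad_x = 2*2*3.3271 + 9 = 22.3084
grad_y = 2*4*-1.7824 - 15 = -29.2592
Step 2: Gradient step.
x_raw = 3.3271 - 0.15*22.3084 = -0.0192
y_raw = -1.7824 - 0.15*-29.2592 = 2.6065
Step 3: Project onto [-1, 4].
x_proj = clip(-0.0192) = -0.0192
y_proj = clip(2.6065) = 2.6065
Step 4: Evaluate f.
f(-0.0192, 2.6065) = -12.094


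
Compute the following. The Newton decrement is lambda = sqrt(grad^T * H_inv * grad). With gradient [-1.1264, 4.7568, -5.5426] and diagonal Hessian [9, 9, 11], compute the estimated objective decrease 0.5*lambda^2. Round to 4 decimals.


Step 1: H is diagonal, so H^(-1) * g = [-0.1252, 0.5285, -0.5039].
Step 2: g^T H^(-1) g = sum_i g_i^2 / H_ii
  = (-1.1264)^2/9 + (4.7568)^2/9 + (-5.5426)^2/11
  = 0.141 + 2.5141 + 2.7928 = 5.4479
Step 3: Objective decrease = 0.5 * g^T H^(-1) g = 2.7239


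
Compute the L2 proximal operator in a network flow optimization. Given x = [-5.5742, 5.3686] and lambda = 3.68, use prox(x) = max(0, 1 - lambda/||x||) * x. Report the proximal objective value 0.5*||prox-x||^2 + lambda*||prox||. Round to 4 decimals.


Step 1: Compute ||x||.
||x|| = 7.7391
Step 2: Compute scaling factor.
scale = max(0, 1 - 3.68/7.7391) = 0.5245
Step 3: prox(x) = [-2.9236, 2.8158]
||prox(x)|| = 4.0591
Step 4: Proximal objective.
0.5*||prox-x||^2 = 6.7712
lambda*||prox|| = 14.9375
Total = 21.7087


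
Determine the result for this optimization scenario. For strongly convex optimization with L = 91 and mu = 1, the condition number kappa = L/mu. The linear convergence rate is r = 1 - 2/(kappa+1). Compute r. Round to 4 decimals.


Step 1: Compute the condition number.
kappa = L/mu = 91/1 = 91.0
Step 2: Compute the convergence rate.
r = 1 - 2/(kappa + 1) = 1 - 2*mu/(L + mu) = (L - mu)/(L + mu) = 90/92 = 0.9783


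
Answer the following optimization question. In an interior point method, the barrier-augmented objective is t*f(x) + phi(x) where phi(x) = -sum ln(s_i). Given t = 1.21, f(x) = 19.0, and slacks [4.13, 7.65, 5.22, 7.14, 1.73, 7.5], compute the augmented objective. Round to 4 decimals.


Step 1: Compute log-barrier.
ln values: [1.4183, 2.0347, 1.6525, 1.9657, 0.5481, 2.0149]
phi = -(1.4183 + 2.0347 + 1.6525 + 1.9657 + 0.5481 + 2.0149) = -9.6342
Step 2: Compute augmented objective.
t*f(x) = 1.21*19.0 = 22.99
Total = 22.99 - 9.6342 = 13.3558


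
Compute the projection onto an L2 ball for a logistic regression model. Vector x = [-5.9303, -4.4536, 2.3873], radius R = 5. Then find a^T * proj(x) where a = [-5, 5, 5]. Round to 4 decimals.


Step 1: Compute ||x|| (intermediates to 6 decimals).
||x|| = sqrt((-5.9303)^2 + (-4.4536)^2 + 2.3873^2) = 7.791162
Step 2: Project.
Since ||x|| > R, scale = R/||x|| = 5/7.791162 = 0.641753, proj(x) = scale * x
proj(x) = [-3.805788, -2.858111, 1.532057]
Step 3: Dot product.
a^T * proj(x) = -5*(-3.805788) + 5*(-2.858111) + 5*1.532057 = 12.3987


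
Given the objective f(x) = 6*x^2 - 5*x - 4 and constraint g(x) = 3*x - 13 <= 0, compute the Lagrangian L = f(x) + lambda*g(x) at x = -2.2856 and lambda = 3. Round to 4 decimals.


Step 1: Evaluate f(x).
f(-2.2856) = 6*(-2.2856)^2 - 5*(-2.2856) - 4 = 38.7718
Step 2: Evaluate g(x).
g(-2.2856) = 3*-2.2856 - 13 = -19.8568
Step 3: Compute Lagrangian.
L = 38.7718 + 3*-19.8568 = -20.7986


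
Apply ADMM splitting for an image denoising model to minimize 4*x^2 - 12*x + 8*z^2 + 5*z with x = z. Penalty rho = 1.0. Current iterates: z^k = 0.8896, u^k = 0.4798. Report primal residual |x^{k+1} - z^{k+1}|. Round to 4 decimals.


ADMM iteration with rho = 1.0, z^k = 0.8896, u^k = 0.4798
Step 1: x-update.
Minimize 4*x^2 - 12*x + (1.0/2)*(x - 0.8896 + 0.4798)^2
FOC: (2*4 + 1.0)*x = 12 + 1.0*(0.8896 - 0.4798)
x^{k+1} = 1.3789
Step 2: z-update.
Minimize 8*z^2 + 5*z + (1.0/2)*(1.3789 - z + 0.4798)^2
FOC: (2*8 + 1.0)*z = -5 + 1.0*(1.3789 + 0.4798)
z^{k+1} = -0.1848
Step 3: u-update.
u^{k+1} = 0.4798 + 1.3789 + 0.1848 = 2.0435
Step 4: Primal residual = |1.3789 + 0.1848| = 1.5637


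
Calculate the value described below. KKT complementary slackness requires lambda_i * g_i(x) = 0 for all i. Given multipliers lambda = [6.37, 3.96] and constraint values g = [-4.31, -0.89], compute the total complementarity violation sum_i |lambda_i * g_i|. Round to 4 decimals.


KKT complementary slackness check:
lambda_1 * g_1 = 6.37 * -4.31 = -27.4547
lambda_2 * g_2 = 3.96 * -0.89 = -3.5244
Total violation = 27.4547 + 3.5244 = 30.9791


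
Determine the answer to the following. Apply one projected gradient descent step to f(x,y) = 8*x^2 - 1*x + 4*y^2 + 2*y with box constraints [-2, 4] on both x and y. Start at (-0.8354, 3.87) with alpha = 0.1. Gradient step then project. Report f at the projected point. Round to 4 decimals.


Step 1: Compute gradient at (-0.8354, 3.87).
grad_x = 2*8*-0.8354 - 1 = -14.3664
grad_y = 2*4*3.87 + 2 = 32.96
Step 2: Gradient step.
x_raw = -0.8354 - 0.1*-14.3664 = 0.6012
y_raw = 3.87 - 0.1*32.96 = 0.574
Step 3: Project onto [-2, 4].
x_proj = clip(0.6012) = 0.6012
y_proj = clip(0.574) = 0.574
Step 4: Evaluate f.
f(0.6012, 0.574) = 4.7566


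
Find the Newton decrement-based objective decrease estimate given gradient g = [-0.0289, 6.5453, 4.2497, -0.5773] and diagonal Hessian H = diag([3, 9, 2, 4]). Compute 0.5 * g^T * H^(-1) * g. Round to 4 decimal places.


Step 1: H is diagonal, so H^(-1) * g = [-0.0096, 0.7273, 2.1249, -0.1443].
Step 2: g^T H^(-1) g = sum_i g_i^2 / H_ii
  = (-0.0289)^2/3 + (6.5453)^2/9 + (4.2497)^2/2 + (-0.5773)^2/4
  = 0.0003 + 4.7601 + 9.03 + 0.0833 = 13.8737
Step 3: Objective decrease = 0.5 * g^T H^(-1) g = 6.9368


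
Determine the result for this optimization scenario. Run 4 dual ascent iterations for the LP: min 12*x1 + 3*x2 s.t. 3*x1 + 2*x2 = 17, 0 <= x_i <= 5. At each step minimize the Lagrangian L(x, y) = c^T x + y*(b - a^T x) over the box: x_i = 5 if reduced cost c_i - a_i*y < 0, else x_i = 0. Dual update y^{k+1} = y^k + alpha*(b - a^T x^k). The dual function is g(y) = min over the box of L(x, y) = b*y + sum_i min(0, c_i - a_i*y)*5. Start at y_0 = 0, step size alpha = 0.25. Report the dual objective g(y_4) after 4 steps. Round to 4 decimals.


Dual ascent for LP: min 12*x1 + 3*x2, 3*x1 + 2*x2 = 17, 0 <= x_i <= 5
Step 1: y^k = 0.0, reduced costs: (12.0, 3.0)
  x^k = (0.0, 0.0), subgradient = b - a^T x = 17.0
  y^{k+1} = 0.0 + 0.25*17.0 = 4.25
Step 2: y^k = 4.25, reduced costs: (-0.75, -5.5)
  x^k = (5.0, 5.0), subgradient = b - a^T x = -8.0
  y^{k+1} = 4.25 + 0.25*-8.0 = 2.25
Step 3: y^k = 2.25, reduced costs: (5.25, -1.5)
  x^k = (0.0, 5.0), subgradient = b - a^T x = 7.0
  y^{k+1} = 2.25 + 0.25*7.0 = 4.0
Step 4: y^k = 4.0, reduced costs: (0.0, -5.0)
  x^k = (0.0, 5.0), subgradient = b - a^T x = 7.0
  y^{k+1} = 4.0 + 0.25*7.0 = 5.75
Dual objective at y_4 = 5.75: reduced costs (-5.25, -8.5), box minimizer x = (5.0, 5.0)
g(y_4) = b*y + (c1 - a1*y)*x1 + (c2 - a2*y)*x2 = 17*5.75 + (-5.25)*5.0 + (-8.5)*5.0 = 97.75 - 26.25 - 42.5 = 29.0
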